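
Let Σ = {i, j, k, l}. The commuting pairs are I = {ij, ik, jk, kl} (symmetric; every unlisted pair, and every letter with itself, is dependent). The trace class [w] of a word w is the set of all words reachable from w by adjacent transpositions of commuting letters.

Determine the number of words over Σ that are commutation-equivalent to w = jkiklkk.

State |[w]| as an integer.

70

piece 0:j — minimal
piece 1:k — minimal
piece 2:i — minimal
piece 3:k rests on {1:k}
piece 4:l rests on {0:j, 2:i}
piece 5:k rests on {3:k}
piece 6:k rests on {5:k}
minimal pieces: {0:j, 1:k, 2:i}
ways to finish when only these pieces remain (= sum over removing one remaining piece with nothing left below it):
  1 left: {4}→1  {6}→1
  2 left: {0,4}→1  {2,4}→1  {4,6}→2  {5,6}→1
  3 left: {0,2,4}→2  {0,4,6}→3  {2,4,6}→3  {3,5,6}→1  {4,5,6}→3
  4 left: {0,2,4,6}→8  {0,4,5,6}→6  {1,3,5,6}→1  {2,4,5,6}→6  {3,4,5,6}→4
  5 left: {0,2,4,5,6}→20  {0,3,4,5,6}→10  {1,3,4,5,6}→5  {2,3,4,5,6}→10
  placing 0:j first → 15 extensions
  placing 1:k first → 40 extensions
  placing 2:i first → 15 extensions
total linear extensions = 70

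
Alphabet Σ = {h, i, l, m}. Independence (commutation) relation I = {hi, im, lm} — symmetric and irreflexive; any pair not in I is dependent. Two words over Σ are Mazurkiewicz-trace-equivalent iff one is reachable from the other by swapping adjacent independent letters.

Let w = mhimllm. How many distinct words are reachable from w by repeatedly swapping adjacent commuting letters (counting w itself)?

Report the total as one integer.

0(m) covers ∅
1(h) covers 0:m
2(i) covers ∅
3(m) covers 1:h
4(l) covers 1:h, 2:i
5(l) covers 4:l
6(m) covers 3:m
floor of heap: 0:m, 2:i
completions by unplaced set U, small U first (add the entries for U minus each lowest piece of U):
  |U|=1: {5}:1  {6}:1
  |U|=2: {3,6}:1  {4,5}:1  {5,6}:2
  |U|=3: {2,4,5}:1  {3,5,6}:3  {4,5,6}:3
  |U|=4: {2,4,5,6}:4  {3,4,5,6}:6
  |U|=5: {1,3,4,5,6}:6  {2,3,4,5,6}:10
  start at 0(m): 16
  start at 2(i): 6
sum over floor = 22

22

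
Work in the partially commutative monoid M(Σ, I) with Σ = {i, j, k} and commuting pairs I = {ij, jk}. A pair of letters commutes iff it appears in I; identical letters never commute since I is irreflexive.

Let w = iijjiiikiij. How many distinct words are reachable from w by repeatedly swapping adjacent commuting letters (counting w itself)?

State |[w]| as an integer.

0(i) covers ∅
1(i) covers 0:i
2(j) covers ∅
3(j) covers 2:j
4(i) covers 1:i
5(i) covers 4:i
6(i) covers 5:i
7(k) covers 6:i
8(i) covers 7:k
9(i) covers 8:i
10(j) covers 3:j
floor of heap: 0:i, 2:j
completions by unplaced set U, small U first (add the entries for U minus each lowest piece of U):
  |U|=1: {9}:1  {10}:1
  |U|=2: {3,10}:1  {8,9}:1  {9,10}:2
  |U|=3: {2,3,10}:1  {3,9,10}:3  {7,8,9}:1  {8,9,10}:3
  |U|=4: {2,3,9,10}:4  {3,8,9,10}:6  {6,7,8,9}:1  {7,8,9,10}:4
  |U|=5: {2,3,8,9,10}:10  {3,7,8,9,10}:10  {5,6,7,8,9}:1  {6,7,8,9,10}:5
  |U|=6: {2,3,7,8,9,10}:20  {3,6,7,8,9,10}:15  {4,5,6,7,8,9}:1  {5,6,7,8,9,10}:6
  |U|=7: {1,4,5,6,7,8,9}:1  {2,3,6,7,8,9,10}:35  {3,5,6,7,8,9,10}:21  {4,5,6,7,8,9,10}:7
  |U|=8: {0,1,4,5,6,7,8,9}:1  {1,4,5,6,7,8,9,10}:8  {2,3,5,6,7,8,9,10}:56  {3,4,5,6,7,8,9,10}:28
  |U|=9: {0,1,4,5,6,7,8,9,10}:9  {1,3,4,5,6,7,8,9,10}:36  {2,3,4,5,6,7,8,9,10}:84
  start at 0(i): 120
  start at 2(j): 45
sum over floor = 165

165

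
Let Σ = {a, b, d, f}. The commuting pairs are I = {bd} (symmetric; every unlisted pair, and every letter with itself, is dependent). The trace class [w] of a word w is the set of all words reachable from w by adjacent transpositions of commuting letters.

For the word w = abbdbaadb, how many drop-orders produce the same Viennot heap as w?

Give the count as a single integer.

piece 0:a — minimal
piece 1:b rests on {0:a}
piece 2:b rests on {1:b}
piece 3:d rests on {0:a}
piece 4:b rests on {2:b}
piece 5:a rests on {3:d, 4:b}
piece 6:a rests on {5:a}
piece 7:d rests on {6:a}
piece 8:b rests on {6:a}
minimal pieces: {0:a}
ways to finish when only these pieces remain (= sum over removing one remaining piece with nothing left below it):
  1 left: {7}→1  {8}→1
  2 left: {7,8}→2
  3 left: {6,7,8}→2
  4 left: {5,6,7,8}→2
  5 left: {3,5,6,7,8}→2  {4,5,6,7,8}→2
  6 left: {2,4,5,6,7,8}→2  {3,4,5,6,7,8}→4
  7 left: {1,2,4,5,6,7,8}→2  {2,3,4,5,6,7,8}→6
  placing 0:a first → 8 extensions

8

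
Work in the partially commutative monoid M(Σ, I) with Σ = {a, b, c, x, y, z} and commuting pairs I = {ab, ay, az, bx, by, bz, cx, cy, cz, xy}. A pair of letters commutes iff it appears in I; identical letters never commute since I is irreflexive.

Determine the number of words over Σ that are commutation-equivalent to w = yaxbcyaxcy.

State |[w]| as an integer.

1200

drop 0:y onto floor
drop 1:a onto floor
drop 2:x onto {1:a}
drop 3:b onto floor
drop 4:c onto {1:a, 3:b}
drop 5:y onto {0:y}
drop 6:a onto {2:x, 4:c}
drop 7:x onto {6:a}
drop 8:c onto {6:a}
drop 9:y onto {5:y}
ground layer = {0:y, 1:a, 3:b}
drop-orders for the pieces not yet dropped (sum over which currently-grounded one goes next):
  1 to go: {7} 1  {8} 1  {9} 1
  2 to go: {5,9} 1  {7,8} 2  {7,9} 2  {8,9} 2
  3 to go: {0,5,9} 1  {5,7,9} 3  {5,8,9} 3  {6,7,8} 2  {7,8,9} 6
  4 to go: {0,5,7,9} 4  {0,5,8,9} 4  {2,6,7,8} 2  {4,6,7,8} 2  {5,7,8,9} 12  {6,7,8,9} 8
  5 to go: {0,5,7,8,9} 20  {2,4,6,7,8} 4  {2,6,7,8,9} 10  {3,4,6,7,8} 2  {4,6,7,8,9} 10  {5,6,7,8,9} 20
  6 to go: {0,5,6,7,8,9} 40  {1,2,4,6,7,8} 4  {2,3,4,6,7,8} 6  {2,4,6,7,8,9} 24  {2,5,6,7,8,9} 30  {3,4,6,7,8,9} 12  {4,5,6,7,8,9} 30
  7 to go: {0,2,5,6,7,8,9} 70  {0,4,5,6,7,8,9} 70  {1,2,3,4,6,7,8} 10  {1,2,4,6,7,8,9} 28  {2,3,4,6,7,8,9} 42  {2,4,5,6,7,8,9} 84  {3,4,5,6,7,8,9} 42
  8 to go: {0,2,4,5,6,7,8,9} 224  {0,3,4,5,6,7,8,9} 112  {1,2,3,4,6,7,8,9} 80  {1,2,4,5,6,7,8,9} 112  {2,3,4,5,6,7,8,9} 168
  if 0:y drops first: 360 orders
  if 1:a drops first: 504 orders
  if 3:b drops first: 336 orders
heap linearizations: 1200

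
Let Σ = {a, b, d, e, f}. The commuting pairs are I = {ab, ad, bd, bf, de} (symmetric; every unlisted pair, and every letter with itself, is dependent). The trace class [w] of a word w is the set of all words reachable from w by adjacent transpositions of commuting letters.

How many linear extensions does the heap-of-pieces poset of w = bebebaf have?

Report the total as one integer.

3

0(b) covers ∅
1(e) covers 0:b
2(b) covers 1:e
3(e) covers 2:b
4(b) covers 3:e
5(a) covers 3:e
6(f) covers 5:a
floor of heap: 0:b
completions by unplaced set U, small U first (add the entries for U minus each lowest piece of U):
  |U|=1: {4}:1  {6}:1
  |U|=2: {4,6}:2  {5,6}:1
  |U|=3: {4,5,6}:3
  |U|=4: {3,4,5,6}:3
  |U|=5: {2,3,4,5,6}:3
  start at 0(b): 3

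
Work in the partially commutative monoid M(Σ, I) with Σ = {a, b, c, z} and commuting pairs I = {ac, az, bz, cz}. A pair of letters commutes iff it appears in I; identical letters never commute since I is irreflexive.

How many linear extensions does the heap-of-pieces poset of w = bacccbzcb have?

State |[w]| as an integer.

#0=b has no predecessor
#1=a depends on [0:b]
#2=c depends on [0:b]
#3=c depends on [2:c]
#4=c depends on [3:c]
#5=b depends on [1:a, 4:c]
#6=z has no predecessor
#7=c depends on [5:b]
#8=b depends on [7:c]
sources: [0:b, 6:z]
N(rest) = Σ N(rest − s) over sources s of rest; N(one piece) = 1:
  size 1 → [6]=1  [8]=1
  size 2 → [6,8]=2  [7,8]=1
  size 3 → [5,7,8]=1  [6,7,8]=3
  size 4 → [1,5,7,8]=1  [4,5,7,8]=1  [5,6,7,8]=4
  size 5 → [1,4,5,7,8]=2  [1,5,6,7,8]=5  [3,4,5,7,8]=1  [4,5,6,7,8]=5
  size 6 → [1,3,4,5,7,8]=3  [1,4,5,6,7,8]=12  [2,3,4,5,7,8]=1  [3,4,5,6,7,8]=6
  size 7 → [1,2,3,4,5,7,8]=4  [1,3,4,5,6,7,8]=21  [2,3,4,5,6,7,8]=7
  first=0(b) contributes 32
  first=6(z) contributes 4
|[w]| = 36

36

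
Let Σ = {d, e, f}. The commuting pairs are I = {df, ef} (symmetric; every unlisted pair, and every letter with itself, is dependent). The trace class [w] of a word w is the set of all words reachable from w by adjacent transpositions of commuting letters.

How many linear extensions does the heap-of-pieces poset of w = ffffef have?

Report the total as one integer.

6

piece 0:f — minimal
piece 1:f rests on {0:f}
piece 2:f rests on {1:f}
piece 3:f rests on {2:f}
piece 4:e — minimal
piece 5:f rests on {3:f}
minimal pieces: {0:f, 4:e}
ways to finish when only these pieces remain (= sum over removing one remaining piece with nothing left below it):
  1 left: {4}→1  {5}→1
  2 left: {3,5}→1  {4,5}→2
  3 left: {2,3,5}→1  {3,4,5}→3
  4 left: {1,2,3,5}→1  {2,3,4,5}→4
  placing 0:f first → 5 extensions
  placing 4:e first → 1 extensions
total linear extensions = 6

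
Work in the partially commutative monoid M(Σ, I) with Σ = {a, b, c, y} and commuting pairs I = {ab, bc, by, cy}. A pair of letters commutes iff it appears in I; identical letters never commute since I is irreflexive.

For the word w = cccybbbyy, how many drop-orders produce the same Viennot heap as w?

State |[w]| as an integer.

0(c) covers ∅
1(c) covers 0:c
2(c) covers 1:c
3(y) covers ∅
4(b) covers ∅
5(b) covers 4:b
6(b) covers 5:b
7(y) covers 3:y
8(y) covers 7:y
floor of heap: 0:c, 3:y, 4:b
completions by unplaced set U, small U first (add the entries for U minus each lowest piece of U):
  |U|=1: {2}:1  {6}:1  {8}:1
  |U|=2: {1,2}:1  {2,6}:2  {2,8}:2  {5,6}:1  {6,8}:2  {7,8}:1
  |U|=3: {0,1,2}:1  {1,2,6}:3  {1,2,8}:3  {2,5,6}:3  {2,6,8}:6  {2,7,8}:3  {3,7,8}:1  {4,5,6}:1  {5,6,8}:3  {6,7,8}:3
  |U|=4: {0,1,2,6}:4  {0,1,2,8}:4  {1,2,5,6}:6  {1,2,6,8}:12  {1,2,7,8}:6  {2,3,7,8}:4  {2,4,5,6}:4  {2,5,6,8}:12  {2,6,7,8}:12  {3,6,7,8}:4  {4,5,6,8}:4  {5,6,7,8}:6
  |U|=5: {0,1,2,5,6}:10  {0,1,2,6,8}:20  {0,1,2,7,8}:10  {1,2,3,7,8}:10  {1,2,4,5,6}:10  {1,2,5,6,8}:30  {1,2,6,7,8}:30  {2,3,6,7,8}:20  {2,4,5,6,8}:20  {2,5,6,7,8}:30  {3,5,6,7,8}:10  {4,5,6,7,8}:10
  |U|=6: {0,1,2,3,7,8}:20  {0,1,2,4,5,6}:20  {0,1,2,5,6,8}:60  {0,1,2,6,7,8}:60  {1,2,3,6,7,8}:60  {1,2,4,5,6,8}:60  {1,2,5,6,7,8}:90  {2,3,5,6,7,8}:60  {2,4,5,6,7,8}:60  {3,4,5,6,7,8}:20
  |U|=7: {0,1,2,3,6,7,8}:140  {0,1,2,4,5,6,8}:140  {0,1,2,5,6,7,8}:210  {1,2,3,5,6,7,8}:210  {1,2,4,5,6,7,8}:210  {2,3,4,5,6,7,8}:140
  start at 0(c): 560
  start at 3(y): 560
  start at 4(b): 560
sum over floor = 1680

1680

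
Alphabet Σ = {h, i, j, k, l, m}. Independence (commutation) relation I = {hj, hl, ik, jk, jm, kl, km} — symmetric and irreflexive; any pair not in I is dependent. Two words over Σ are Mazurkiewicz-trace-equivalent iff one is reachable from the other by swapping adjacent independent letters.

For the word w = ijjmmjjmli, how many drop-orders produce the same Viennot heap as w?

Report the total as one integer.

0(i) covers ∅
1(j) covers 0:i
2(j) covers 1:j
3(m) covers 0:i
4(m) covers 3:m
5(j) covers 2:j
6(j) covers 5:j
7(m) covers 4:m
8(l) covers 6:j, 7:m
9(i) covers 8:l
floor of heap: 0:i
completions by unplaced set U, small U first (add the entries for U minus each lowest piece of U):
  |U|=1: {9}:1
  |U|=2: {8,9}:1
  |U|=3: {6,8,9}:1  {7,8,9}:1
  |U|=4: {4,7,8,9}:1  {5,6,8,9}:1  {6,7,8,9}:2
  |U|=5: {2,5,6,8,9}:1  {3,4,7,8,9}:1  {4,6,7,8,9}:3  {5,6,7,8,9}:3
  |U|=6: {1,2,5,6,8,9}:1  {2,5,6,7,8,9}:4  {3,4,6,7,8,9}:4  {4,5,6,7,8,9}:6
  |U|=7: {1,2,5,6,7,8,9}:5  {2,4,5,6,7,8,9}:10  {3,4,5,6,7,8,9}:10
  |U|=8: {1,2,4,5,6,7,8,9}:15  {2,3,4,5,6,7,8,9}:20
  start at 0(i): 35

35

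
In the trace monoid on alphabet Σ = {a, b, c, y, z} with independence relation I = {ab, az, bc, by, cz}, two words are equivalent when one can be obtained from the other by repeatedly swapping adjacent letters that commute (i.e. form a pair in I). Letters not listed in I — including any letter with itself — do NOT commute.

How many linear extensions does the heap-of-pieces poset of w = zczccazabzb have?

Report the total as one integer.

piece 0:z — minimal
piece 1:c — minimal
piece 2:z rests on {0:z}
piece 3:c rests on {1:c}
piece 4:c rests on {3:c}
piece 5:a rests on {4:c}
piece 6:z rests on {2:z}
piece 7:a rests on {5:a}
piece 8:b rests on {6:z}
piece 9:z rests on {8:b}
piece 10:b rests on {9:z}
minimal pieces: {0:z, 1:c}
ways to finish when only these pieces remain (= sum over removing one remaining piece with nothing left below it):
  1 left: {7}→1  {10}→1
  2 left: {5,7}→1  {7,10}→2  {9,10}→1
  3 left: {4,5,7}→1  {5,7,10}→3  {7,9,10}→3  {8,9,10}→1
  4 left: {3,4,5,7}→1  {4,5,7,10}→4  {5,7,9,10}→6  {6,8,9,10}→1  {7,8,9,10}→4
  5 left: {1,3,4,5,7}→1  {2,6,8,9,10}→1  {3,4,5,7,10}→5  {4,5,7,9,10}→10  {5,7,8,9,10}→10  {6,7,8,9,10}→5
  6 left: {0,2,6,8,9,10}→1  {1,3,4,5,7,10}→6  {2,6,7,8,9,10}→6  {3,4,5,7,9,10}→15  {4,5,7,8,9,10}→20  {5,6,7,8,9,10}→15
  7 left: {0,2,6,7,8,9,10}→7  {1,3,4,5,7,9,10}→21  {2,5,6,7,8,9,10}→21  {3,4,5,7,8,9,10}→35  {4,5,6,7,8,9,10}→35
  8 left: {0,2,5,6,7,8,9,10}→28  {1,3,4,5,7,8,9,10}→56  {2,4,5,6,7,8,9,10}→56  {3,4,5,6,7,8,9,10}→70
  9 left: {0,2,4,5,6,7,8,9,10}→84  {1,3,4,5,6,7,8,9,10}→126  {2,3,4,5,6,7,8,9,10}→126
  placing 0:z first → 252 extensions
  placing 1:c first → 210 extensions
total linear extensions = 462

462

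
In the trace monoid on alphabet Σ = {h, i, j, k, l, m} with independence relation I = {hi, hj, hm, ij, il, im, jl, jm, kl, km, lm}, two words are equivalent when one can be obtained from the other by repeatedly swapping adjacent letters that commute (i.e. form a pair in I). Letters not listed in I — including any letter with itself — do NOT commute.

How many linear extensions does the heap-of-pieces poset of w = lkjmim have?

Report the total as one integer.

0(l) covers ∅
1(k) covers ∅
2(j) covers 1:k
3(m) covers ∅
4(i) covers 1:k
5(m) covers 3:m
floor of heap: 0:l, 1:k, 3:m
completions by unplaced set U, small U first (add the entries for U minus each lowest piece of U):
  |U|=1: {0}:1  {2}:1  {4}:1  {5}:1
  |U|=2: {0,2}:2  {0,4}:2  {0,5}:2  {2,4}:2  {2,5}:2  {3,5}:1  {4,5}:2
  |U|=3: {0,2,4}:6  {0,2,5}:6  {0,3,5}:3  {0,4,5}:6  {1,2,4}:2  {2,3,5}:3  {2,4,5}:6  {3,4,5}:3
  |U|=4: {0,1,2,4}:8  {0,2,3,5}:12  {0,2,4,5}:24  {0,3,4,5}:12  {1,2,4,5}:8  {2,3,4,5}:12
  start at 0(l): 20
  start at 1(k): 60
  start at 3(m): 40
sum over floor = 120

120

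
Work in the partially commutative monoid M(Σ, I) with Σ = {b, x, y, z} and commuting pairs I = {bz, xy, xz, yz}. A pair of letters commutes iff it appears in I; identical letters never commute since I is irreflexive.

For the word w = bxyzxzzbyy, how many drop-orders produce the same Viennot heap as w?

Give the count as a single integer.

360

#0=b has no predecessor
#1=x depends on [0:b]
#2=y depends on [0:b]
#3=z has no predecessor
#4=x depends on [1:x]
#5=z depends on [3:z]
#6=z depends on [5:z]
#7=b depends on [2:y, 4:x]
#8=y depends on [7:b]
#9=y depends on [8:y]
sources: [0:b, 3:z]
N(rest) = Σ N(rest − s) over sources s of rest; N(one piece) = 1:
  size 1 → [6]=1  [9]=1
  size 2 → [5,6]=1  [6,9]=2  [8,9]=1
  size 3 → [3,5,6]=1  [5,6,9]=3  [6,8,9]=3  [7,8,9]=1
  size 4 → [2,7,8,9]=1  [3,5,6,9]=4  [4,7,8,9]=1  [5,6,8,9]=6  [6,7,8,9]=4
  size 5 → [1,4,7,8,9]=1  [2,4,7,8,9]=2  [2,6,7,8,9]=5  [3,5,6,8,9]=10  [4,6,7,8,9]=5  [5,6,7,8,9]=10
  size 6 → [1,2,4,7,8,9]=3  [1,4,6,7,8,9]=6  [2,4,6,7,8,9]=12  [2,5,6,7,8,9]=15  [3,5,6,7,8,9]=20  [4,5,6,7,8,9]=15
  size 7 → [0,1,2,4,7,8,9]=3  [1,2,4,6,7,8,9]=21  [1,4,5,6,7,8,9]=21  [2,3,5,6,7,8,9]=35  [2,4,5,6,7,8,9]=42  [3,4,5,6,7,8,9]=35
  size 8 → [0,1,2,4,6,7,8,9]=24  [1,2,4,5,6,7,8,9]=84  [1,3,4,5,6,7,8,9]=56  [2,3,4,5,6,7,8,9]=112
  first=0(b) contributes 252
  first=3(z) contributes 108
|[w]| = 360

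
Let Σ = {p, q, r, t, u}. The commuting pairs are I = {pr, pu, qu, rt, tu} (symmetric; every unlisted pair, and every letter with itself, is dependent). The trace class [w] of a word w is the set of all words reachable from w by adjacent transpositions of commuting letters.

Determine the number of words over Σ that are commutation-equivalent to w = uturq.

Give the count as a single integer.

4

#0=u has no predecessor
#1=t has no predecessor
#2=u depends on [0:u]
#3=r depends on [2:u]
#4=q depends on [1:t, 3:r]
sources: [0:u, 1:t]
N(rest) = Σ N(rest − s) over sources s of rest; N(one piece) = 1:
  size 1 → [4]=1
  size 2 → [1,4]=1  [3,4]=1
  size 3 → [1,3,4]=2  [2,3,4]=1
  first=0(u) contributes 3
  first=1(t) contributes 1
|[w]| = 4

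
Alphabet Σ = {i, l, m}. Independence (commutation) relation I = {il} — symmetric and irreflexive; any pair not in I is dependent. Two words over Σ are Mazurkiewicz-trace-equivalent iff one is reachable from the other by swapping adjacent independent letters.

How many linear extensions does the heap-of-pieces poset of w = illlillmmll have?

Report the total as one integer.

0(i) covers ∅
1(l) covers ∅
2(l) covers 1:l
3(l) covers 2:l
4(i) covers 0:i
5(l) covers 3:l
6(l) covers 5:l
7(m) covers 4:i, 6:l
8(m) covers 7:m
9(l) covers 8:m
10(l) covers 9:l
floor of heap: 0:i, 1:l
completions by unplaced set U, small U first (add the entries for U minus each lowest piece of U):
  |U|=1: {10}:1
  |U|=2: {9,10}:1
  |U|=3: {8,9,10}:1
  |U|=4: {7,8,9,10}:1
  |U|=5: {4,7,8,9,10}:1  {6,7,8,9,10}:1
  |U|=6: {0,4,7,8,9,10}:1  {4,6,7,8,9,10}:2  {5,6,7,8,9,10}:1
  |U|=7: {0,4,6,7,8,9,10}:3  {3,5,6,7,8,9,10}:1  {4,5,6,7,8,9,10}:3
  |U|=8: {0,4,5,6,7,8,9,10}:6  {2,3,5,6,7,8,9,10}:1  {3,4,5,6,7,8,9,10}:4
  |U|=9: {0,3,4,5,6,7,8,9,10}:10  {1,2,3,5,6,7,8,9,10}:1  {2,3,4,5,6,7,8,9,10}:5
  start at 0(i): 6
  start at 1(l): 15
sum over floor = 21

21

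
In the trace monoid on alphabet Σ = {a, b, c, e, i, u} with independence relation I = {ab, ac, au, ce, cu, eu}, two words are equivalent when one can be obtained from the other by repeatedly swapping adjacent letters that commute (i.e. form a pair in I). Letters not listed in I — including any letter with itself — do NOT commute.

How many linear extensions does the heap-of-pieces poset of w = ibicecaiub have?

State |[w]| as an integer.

6

#0=i has no predecessor
#1=b depends on [0:i]
#2=i depends on [1:b]
#3=c depends on [2:i]
#4=e depends on [2:i]
#5=c depends on [3:c]
#6=a depends on [4:e]
#7=i depends on [5:c, 6:a]
#8=u depends on [7:i]
#9=b depends on [8:u]
sources: [0:i]
N(rest) = Σ N(rest − s) over sources s of rest; N(one piece) = 1:
  size 1 → [9]=1
  size 2 → [8,9]=1
  size 3 → [7,8,9]=1
  size 4 → [5,7,8,9]=1  [6,7,8,9]=1
  size 5 → [3,5,7,8,9]=1  [4,6,7,8,9]=1  [5,6,7,8,9]=2
  size 6 → [3,5,6,7,8,9]=3  [4,5,6,7,8,9]=3
  size 7 → [3,4,5,6,7,8,9]=6
  size 8 → [2,3,4,5,6,7,8,9]=6
  first=0(i) contributes 6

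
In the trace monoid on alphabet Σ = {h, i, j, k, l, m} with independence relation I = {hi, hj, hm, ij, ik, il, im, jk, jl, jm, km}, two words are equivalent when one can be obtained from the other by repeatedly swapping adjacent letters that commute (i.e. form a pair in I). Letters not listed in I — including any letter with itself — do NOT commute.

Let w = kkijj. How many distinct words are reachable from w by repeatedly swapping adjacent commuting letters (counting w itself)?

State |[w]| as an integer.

30

piece 0:k — minimal
piece 1:k rests on {0:k}
piece 2:i — minimal
piece 3:j — minimal
piece 4:j rests on {3:j}
minimal pieces: {0:k, 2:i, 3:j}
ways to finish when only these pieces remain (= sum over removing one remaining piece with nothing left below it):
  1 left: {1}→1  {2}→1  {4}→1
  2 left: {0,1}→1  {1,2}→2  {1,4}→2  {2,4}→2  {3,4}→1
  3 left: {0,1,2}→3  {0,1,4}→3  {1,2,4}→6  {1,3,4}→3  {2,3,4}→3
  placing 0:k first → 12 extensions
  placing 2:i first → 6 extensions
  placing 3:j first → 12 extensions
total linear extensions = 30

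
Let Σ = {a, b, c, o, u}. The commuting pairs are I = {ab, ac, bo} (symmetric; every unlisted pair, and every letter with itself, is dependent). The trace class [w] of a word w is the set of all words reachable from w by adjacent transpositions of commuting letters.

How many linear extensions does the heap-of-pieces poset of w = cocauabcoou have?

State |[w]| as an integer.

6

0(c) covers ∅
1(o) covers 0:c
2(c) covers 1:o
3(a) covers 1:o
4(u) covers 2:c, 3:a
5(a) covers 4:u
6(b) covers 4:u
7(c) covers 6:b
8(o) covers 5:a, 7:c
9(o) covers 8:o
10(u) covers 9:o
floor of heap: 0:c
completions by unplaced set U, small U first (add the entries for U minus each lowest piece of U):
  |U|=1: {10}:1
  |U|=2: {9,10}:1
  |U|=3: {8,9,10}:1
  |U|=4: {5,8,9,10}:1  {7,8,9,10}:1
  |U|=5: {5,7,8,9,10}:2  {6,7,8,9,10}:1
  |U|=6: {5,6,7,8,9,10}:3
  |U|=7: {4,5,6,7,8,9,10}:3
  |U|=8: {2,4,5,6,7,8,9,10}:3  {3,4,5,6,7,8,9,10}:3
  |U|=9: {2,3,4,5,6,7,8,9,10}:6
  start at 0(c): 6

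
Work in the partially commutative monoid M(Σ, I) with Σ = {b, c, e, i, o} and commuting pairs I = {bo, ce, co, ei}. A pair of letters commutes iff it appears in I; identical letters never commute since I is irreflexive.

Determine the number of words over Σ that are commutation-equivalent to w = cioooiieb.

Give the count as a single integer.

piece 0:c — minimal
piece 1:i rests on {0:c}
piece 2:o rests on {1:i}
piece 3:o rests on {2:o}
piece 4:o rests on {3:o}
piece 5:i rests on {4:o}
piece 6:i rests on {5:i}
piece 7:e rests on {4:o}
piece 8:b rests on {6:i, 7:e}
minimal pieces: {0:c}
ways to finish when only these pieces remain (= sum over removing one remaining piece with nothing left below it):
  1 left: {8}→1
  2 left: {6,8}→1  {7,8}→1
  3 left: {5,6,8}→1  {6,7,8}→2
  4 left: {5,6,7,8}→3
  5 left: {4,5,6,7,8}→3
  6 left: {3,4,5,6,7,8}→3
  7 left: {2,3,4,5,6,7,8}→3
  placing 0:c first → 3 extensions

3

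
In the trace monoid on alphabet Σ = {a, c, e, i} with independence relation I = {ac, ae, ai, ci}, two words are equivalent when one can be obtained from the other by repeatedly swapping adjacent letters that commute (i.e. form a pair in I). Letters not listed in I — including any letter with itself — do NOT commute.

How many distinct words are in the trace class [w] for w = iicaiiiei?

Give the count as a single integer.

drop 0:i onto floor
drop 1:i onto {0:i}
drop 2:c onto floor
drop 3:a onto floor
drop 4:i onto {1:i}
drop 5:i onto {4:i}
drop 6:i onto {5:i}
drop 7:e onto {2:c, 6:i}
drop 8:i onto {7:e}
ground layer = {0:i, 2:c, 3:a}
drop-orders for the pieces not yet dropped (sum over which currently-grounded one goes next):
  1 to go: {3} 1  {8} 1
  2 to go: {3,8} 2  {7,8} 1
  3 to go: {2,7,8} 1  {3,7,8} 3  {6,7,8} 1
  4 to go: {2,3,7,8} 4  {2,6,7,8} 2  {3,6,7,8} 4  {5,6,7,8} 1
  5 to go: {2,3,6,7,8} 10  {2,5,6,7,8} 3  {3,5,6,7,8} 5  {4,5,6,7,8} 1
  6 to go: {1,4,5,6,7,8} 1  {2,3,5,6,7,8} 18  {2,4,5,6,7,8} 4  {3,4,5,6,7,8} 6
  7 to go: {0,1,4,5,6,7,8} 1  {1,2,4,5,6,7,8} 5  {1,3,4,5,6,7,8} 7  {2,3,4,5,6,7,8} 28
  if 0:i drops first: 40 orders
  if 2:c drops first: 8 orders
  if 3:a drops first: 6 orders
heap linearizations: 54

54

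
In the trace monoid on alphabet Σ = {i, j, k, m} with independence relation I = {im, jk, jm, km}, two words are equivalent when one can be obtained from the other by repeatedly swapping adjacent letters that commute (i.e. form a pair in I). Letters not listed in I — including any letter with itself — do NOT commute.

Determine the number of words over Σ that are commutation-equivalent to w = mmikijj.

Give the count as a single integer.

#0=m has no predecessor
#1=m depends on [0:m]
#2=i has no predecessor
#3=k depends on [2:i]
#4=i depends on [3:k]
#5=j depends on [4:i]
#6=j depends on [5:j]
sources: [0:m, 2:i]
N(rest) = Σ N(rest − s) over sources s of rest; N(one piece) = 1:
  size 1 → [1]=1  [6]=1
  size 2 → [0,1]=1  [1,6]=2  [5,6]=1
  size 3 → [0,1,6]=3  [1,5,6]=3  [4,5,6]=1
  size 4 → [0,1,5,6]=6  [1,4,5,6]=4  [3,4,5,6]=1
  size 5 → [0,1,4,5,6]=10  [1,3,4,5,6]=5  [2,3,4,5,6]=1
  first=0(m) contributes 6
  first=2(i) contributes 15
|[w]| = 21

21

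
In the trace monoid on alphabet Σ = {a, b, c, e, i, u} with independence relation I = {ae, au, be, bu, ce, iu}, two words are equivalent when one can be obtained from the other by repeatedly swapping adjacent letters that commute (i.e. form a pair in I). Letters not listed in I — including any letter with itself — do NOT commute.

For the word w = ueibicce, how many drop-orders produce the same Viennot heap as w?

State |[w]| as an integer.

#0=u has no predecessor
#1=e depends on [0:u]
#2=i depends on [1:e]
#3=b depends on [2:i]
#4=i depends on [3:b]
#5=c depends on [4:i]
#6=c depends on [5:c]
#7=e depends on [4:i]
sources: [0:u]
N(rest) = Σ N(rest − s) over sources s of rest; N(one piece) = 1:
  size 1 → [6]=1  [7]=1
  size 2 → [5,6]=1  [6,7]=2
  size 3 → [5,6,7]=3
  size 4 → [4,5,6,7]=3
  size 5 → [3,4,5,6,7]=3
  size 6 → [2,3,4,5,6,7]=3
  first=0(u) contributes 3

3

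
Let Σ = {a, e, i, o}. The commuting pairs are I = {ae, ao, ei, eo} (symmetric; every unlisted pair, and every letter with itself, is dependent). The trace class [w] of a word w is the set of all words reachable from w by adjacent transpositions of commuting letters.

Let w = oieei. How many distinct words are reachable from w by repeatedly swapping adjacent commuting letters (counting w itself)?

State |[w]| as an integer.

#0=o has no predecessor
#1=i depends on [0:o]
#2=e has no predecessor
#3=e depends on [2:e]
#4=i depends on [1:i]
sources: [0:o, 2:e]
N(rest) = Σ N(rest − s) over sources s of rest; N(one piece) = 1:
  size 1 → [3]=1  [4]=1
  size 2 → [1,4]=1  [2,3]=1  [3,4]=2
  size 3 → [0,1,4]=1  [1,3,4]=3  [2,3,4]=3
  first=0(o) contributes 6
  first=2(e) contributes 4
|[w]| = 10

10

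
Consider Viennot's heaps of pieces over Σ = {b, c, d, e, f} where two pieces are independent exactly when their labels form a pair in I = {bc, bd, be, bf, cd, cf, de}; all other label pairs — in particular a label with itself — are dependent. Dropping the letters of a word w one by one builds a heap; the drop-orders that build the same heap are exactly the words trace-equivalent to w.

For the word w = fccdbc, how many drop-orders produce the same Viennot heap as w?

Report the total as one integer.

piece 0:f — minimal
piece 1:c — minimal
piece 2:c rests on {1:c}
piece 3:d rests on {0:f}
piece 4:b — minimal
piece 5:c rests on {2:c}
minimal pieces: {0:f, 1:c, 4:b}
ways to finish when only these pieces remain (= sum over removing one remaining piece with nothing left below it):
  1 left: {3}→1  {4}→1  {5}→1
  2 left: {0,3}→1  {2,5}→1  {3,4}→2  {3,5}→2  {4,5}→2
  3 left: {0,3,4}→3  {0,3,5}→3  {1,2,5}→1  {2,3,5}→3  {2,4,5}→3  {3,4,5}→6
  4 left: {0,2,3,5}→6  {0,3,4,5}→12  {1,2,3,5}→4  {1,2,4,5}→4  {2,3,4,5}→12
  placing 0:f first → 20 extensions
  placing 1:c first → 30 extensions
  placing 4:b first → 10 extensions
total linear extensions = 60

60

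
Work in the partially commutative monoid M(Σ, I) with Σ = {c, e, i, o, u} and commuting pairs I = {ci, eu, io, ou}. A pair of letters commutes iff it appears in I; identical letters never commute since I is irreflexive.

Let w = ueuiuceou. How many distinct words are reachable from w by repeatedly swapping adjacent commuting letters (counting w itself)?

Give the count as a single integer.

9

piece 0:u — minimal
piece 1:e — minimal
piece 2:u rests on {0:u}
piece 3:i rests on {1:e, 2:u}
piece 4:u rests on {3:i}
piece 5:c rests on {4:u}
piece 6:e rests on {5:c}
piece 7:o rests on {6:e}
piece 8:u rests on {5:c}
minimal pieces: {0:u, 1:e}
ways to finish when only these pieces remain (= sum over removing one remaining piece with nothing left below it):
  1 left: {7}→1  {8}→1
  2 left: {6,7}→1  {7,8}→2
  3 left: {6,7,8}→3
  4 left: {5,6,7,8}→3
  5 left: {4,5,6,7,8}→3
  6 left: {3,4,5,6,7,8}→3
  7 left: {1,3,4,5,6,7,8}→3  {2,3,4,5,6,7,8}→3
  placing 0:u first → 6 extensions
  placing 1:e first → 3 extensions
total linear extensions = 9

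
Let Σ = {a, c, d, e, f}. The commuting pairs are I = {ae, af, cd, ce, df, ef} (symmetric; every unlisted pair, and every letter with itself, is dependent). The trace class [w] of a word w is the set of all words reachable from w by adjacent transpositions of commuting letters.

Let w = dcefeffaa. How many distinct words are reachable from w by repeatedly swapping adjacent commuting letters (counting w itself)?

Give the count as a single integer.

#0=d has no predecessor
#1=c has no predecessor
#2=e depends on [0:d]
#3=f depends on [1:c]
#4=e depends on [2:e]
#5=f depends on [3:f]
#6=f depends on [5:f]
#7=a depends on [0:d, 1:c]
#8=a depends on [7:a]
sources: [0:d, 1:c]
N(rest) = Σ N(rest − s) over sources s of rest; N(one piece) = 1:
  size 1 → [4]=1  [6]=1  [8]=1
  size 2 → [2,4]=1  [4,6]=2  [4,8]=2  [5,6]=1  [6,8]=2  [7,8]=1
  size 3 → [2,4,6]=3  [2,4,8]=3  [3,5,6]=1  [4,5,6]=3  [4,6,8]=6  [4,7,8]=3  [5,6,8]=3  [6,7,8]=3
  size 4 → [2,4,5,6]=6  [2,4,6,8]=12  [2,4,7,8]=6  [3,4,5,6]=4  [3,5,6,8]=4  [4,5,6,8]=12  [4,6,7,8]=12  [5,6,7,8]=6
  size 5 → [0,2,4,7,8]=6  [2,3,4,5,6]=10  [2,4,5,6,8]=30  [2,4,6,7,8]=30  [3,4,5,6,8]=20  [3,5,6,7,8]=10  [4,5,6,7,8]=30
  size 6 → [0,2,4,6,7,8]=36  [1,3,5,6,7,8]=10  [2,3,4,5,6,8]=60  [2,4,5,6,7,8]=90  [3,4,5,6,7,8]=60
  size 7 → [0,2,4,5,6,7,8]=126  [1,3,4,5,6,7,8]=70  [2,3,4,5,6,7,8]=210
  first=0(d) contributes 280
  first=1(c) contributes 336
|[w]| = 616

616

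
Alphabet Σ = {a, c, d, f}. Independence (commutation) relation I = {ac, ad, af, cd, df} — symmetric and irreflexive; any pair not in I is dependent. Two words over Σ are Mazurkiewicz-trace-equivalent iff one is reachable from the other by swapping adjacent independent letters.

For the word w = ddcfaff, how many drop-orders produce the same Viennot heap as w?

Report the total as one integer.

#0=d has no predecessor
#1=d depends on [0:d]
#2=c has no predecessor
#3=f depends on [2:c]
#4=a has no predecessor
#5=f depends on [3:f]
#6=f depends on [5:f]
sources: [0:d, 2:c, 4:a]
N(rest) = Σ N(rest − s) over sources s of rest; N(one piece) = 1:
  size 1 → [1]=1  [4]=1  [6]=1
  size 2 → [0,1]=1  [1,4]=2  [1,6]=2  [4,6]=2  [5,6]=1
  size 3 → [0,1,4]=3  [0,1,6]=3  [1,4,6]=6  [1,5,6]=3  [3,5,6]=1  [4,5,6]=3
  size 4 → [0,1,4,6]=12  [0,1,5,6]=6  [1,3,5,6]=4  [1,4,5,6]=12  [2,3,5,6]=1  [3,4,5,6]=4
  size 5 → [0,1,3,5,6]=10  [0,1,4,5,6]=30  [1,2,3,5,6]=5  [1,3,4,5,6]=20  [2,3,4,5,6]=5
  first=0(d) contributes 30
  first=2(c) contributes 60
  first=4(a) contributes 15
|[w]| = 105

105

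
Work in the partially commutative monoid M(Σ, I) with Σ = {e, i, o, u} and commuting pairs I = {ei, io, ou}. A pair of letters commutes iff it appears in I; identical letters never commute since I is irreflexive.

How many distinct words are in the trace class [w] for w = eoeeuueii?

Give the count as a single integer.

piece 0:e — minimal
piece 1:o rests on {0:e}
piece 2:e rests on {1:o}
piece 3:e rests on {2:e}
piece 4:u rests on {3:e}
piece 5:u rests on {4:u}
piece 6:e rests on {5:u}
piece 7:i rests on {5:u}
piece 8:i rests on {7:i}
minimal pieces: {0:e}
ways to finish when only these pieces remain (= sum over removing one remaining piece with nothing left below it):
  1 left: {6}→1  {8}→1
  2 left: {6,8}→2  {7,8}→1
  3 left: {6,7,8}→3
  4 left: {5,6,7,8}→3
  5 left: {4,5,6,7,8}→3
  6 left: {3,4,5,6,7,8}→3
  7 left: {2,3,4,5,6,7,8}→3
  placing 0:e first → 3 extensions

3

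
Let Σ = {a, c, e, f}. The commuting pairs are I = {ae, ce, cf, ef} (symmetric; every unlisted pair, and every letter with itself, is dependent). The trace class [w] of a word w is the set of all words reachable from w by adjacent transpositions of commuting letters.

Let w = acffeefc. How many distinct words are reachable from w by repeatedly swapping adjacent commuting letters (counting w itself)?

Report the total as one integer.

280

0(a) covers ∅
1(c) covers 0:a
2(f) covers 0:a
3(f) covers 2:f
4(e) covers ∅
5(e) covers 4:e
6(f) covers 3:f
7(c) covers 1:c
floor of heap: 0:a, 4:e
completions by unplaced set U, small U first (add the entries for U minus each lowest piece of U):
  |U|=1: {5}:1  {6}:1  {7}:1
  |U|=2: {1,7}:1  {3,6}:1  {4,5}:1  {5,6}:2  {5,7}:2  {6,7}:2
  |U|=3: {1,5,7}:3  {1,6,7}:3  {2,3,6}:1  {3,5,6}:3  {3,6,7}:3  {4,5,6}:3  {4,5,7}:3  {5,6,7}:6
  |U|=4: {1,3,6,7}:6  {1,4,5,7}:6  {1,5,6,7}:12  {2,3,5,6}:4  {2,3,6,7}:4  {3,4,5,6}:6  {3,5,6,7}:12  {4,5,6,7}:12
  |U|=5: {1,2,3,6,7}:10  {1,3,5,6,7}:30  {1,4,5,6,7}:30  {2,3,4,5,6}:10  {2,3,5,6,7}:20  {3,4,5,6,7}:30
  |U|=6: {0,1,2,3,6,7}:10  {1,2,3,5,6,7}:60  {1,3,4,5,6,7}:90  {2,3,4,5,6,7}:60
  start at 0(a): 210
  start at 4(e): 70
sum over floor = 280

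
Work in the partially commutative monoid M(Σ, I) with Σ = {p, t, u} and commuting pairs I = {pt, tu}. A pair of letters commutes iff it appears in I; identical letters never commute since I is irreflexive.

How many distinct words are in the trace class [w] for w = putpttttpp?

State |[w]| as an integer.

252

drop 0:p onto floor
drop 1:u onto {0:p}
drop 2:t onto floor
drop 3:p onto {1:u}
drop 4:t onto {2:t}
drop 5:t onto {4:t}
drop 6:t onto {5:t}
drop 7:t onto {6:t}
drop 8:p onto {3:p}
drop 9:p onto {8:p}
ground layer = {0:p, 2:t}
drop-orders for the pieces not yet dropped (sum over which currently-grounded one goes next):
  1 to go: {7} 1  {9} 1
  2 to go: {6,7} 1  {7,9} 2  {8,9} 1
  3 to go: {3,8,9} 1  {5,6,7} 1  {6,7,9} 3  {7,8,9} 3
  4 to go: {1,3,8,9} 1  {3,7,8,9} 4  {4,5,6,7} 1  {5,6,7,9} 4  {6,7,8,9} 6
  5 to go: {0,1,3,8,9} 1  {1,3,7,8,9} 5  {2,4,5,6,7} 1  {3,6,7,8,9} 10  {4,5,6,7,9} 5  {5,6,7,8,9} 10
  6 to go: {0,1,3,7,8,9} 6  {1,3,6,7,8,9} 15  {2,4,5,6,7,9} 6  {3,5,6,7,8,9} 20  {4,5,6,7,8,9} 15
  7 to go: {0,1,3,6,7,8,9} 21  {1,3,5,6,7,8,9} 35  {2,4,5,6,7,8,9} 21  {3,4,5,6,7,8,9} 35
  8 to go: {0,1,3,5,6,7,8,9} 56  {1,3,4,5,6,7,8,9} 70  {2,3,4,5,6,7,8,9} 56
  if 0:p drops first: 126 orders
  if 2:t drops first: 126 orders
heap linearizations: 252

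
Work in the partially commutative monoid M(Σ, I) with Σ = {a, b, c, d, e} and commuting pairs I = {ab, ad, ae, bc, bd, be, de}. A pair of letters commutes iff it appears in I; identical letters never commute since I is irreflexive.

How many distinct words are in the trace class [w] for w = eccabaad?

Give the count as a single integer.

32

piece 0:e — minimal
piece 1:c rests on {0:e}
piece 2:c rests on {1:c}
piece 3:a rests on {2:c}
piece 4:b — minimal
piece 5:a rests on {3:a}
piece 6:a rests on {5:a}
piece 7:d rests on {2:c}
minimal pieces: {0:e, 4:b}
ways to finish when only these pieces remain (= sum over removing one remaining piece with nothing left below it):
  1 left: {4}→1  {6}→1  {7}→1
  2 left: {4,6}→2  {4,7}→2  {5,6}→1  {6,7}→2
  3 left: {3,5,6}→1  {4,5,6}→3  {4,6,7}→6  {5,6,7}→3
  4 left: {3,4,5,6}→4  {3,5,6,7}→4  {4,5,6,7}→12
  5 left: {2,3,5,6,7}→4  {3,4,5,6,7}→20
  6 left: {1,2,3,5,6,7}→4  {2,3,4,5,6,7}→24
  placing 0:e first → 28 extensions
  placing 4:b first → 4 extensions
total linear extensions = 32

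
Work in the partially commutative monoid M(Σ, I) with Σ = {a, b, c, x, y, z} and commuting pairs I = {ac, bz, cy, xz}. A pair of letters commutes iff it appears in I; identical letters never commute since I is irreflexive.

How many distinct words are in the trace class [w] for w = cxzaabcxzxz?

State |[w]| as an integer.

0(c) covers ∅
1(x) covers 0:c
2(z) covers 0:c
3(a) covers 1:x, 2:z
4(a) covers 3:a
5(b) covers 4:a
6(c) covers 5:b
7(x) covers 6:c
8(z) covers 6:c
9(x) covers 7:x
10(z) covers 8:z
floor of heap: 0:c
completions by unplaced set U, small U first (add the entries for U minus each lowest piece of U):
  |U|=1: {9}:1  {10}:1
  |U|=2: {7,9}:1  {8,10}:1  {9,10}:2
  |U|=3: {7,9,10}:3  {8,9,10}:3
  |U|=4: {7,8,9,10}:6
  |U|=5: {6,7,8,9,10}:6
  |U|=6: {5,6,7,8,9,10}:6
  |U|=7: {4,5,6,7,8,9,10}:6
  |U|=8: {3,4,5,6,7,8,9,10}:6
  |U|=9: {1,3,4,5,6,7,8,9,10}:6  {2,3,4,5,6,7,8,9,10}:6
  start at 0(c): 12

12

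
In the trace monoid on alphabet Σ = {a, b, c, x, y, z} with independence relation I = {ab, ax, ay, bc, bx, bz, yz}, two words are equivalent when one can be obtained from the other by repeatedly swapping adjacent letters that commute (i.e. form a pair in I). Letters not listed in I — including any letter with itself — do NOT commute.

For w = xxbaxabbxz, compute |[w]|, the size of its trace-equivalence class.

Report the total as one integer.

piece 0:x — minimal
piece 1:x rests on {0:x}
piece 2:b — minimal
piece 3:a — minimal
piece 4:x rests on {1:x}
piece 5:a rests on {3:a}
piece 6:b rests on {2:b}
piece 7:b rests on {6:b}
piece 8:x rests on {4:x}
piece 9:z rests on {5:a, 8:x}
minimal pieces: {0:x, 2:b, 3:a}
ways to finish when only these pieces remain (= sum over removing one remaining piece with nothing left below it):
  1 left: {7}→1  {9}→1
  2 left: {5,9}→1  {6,7}→1  {7,9}→2  {8,9}→1
  3 left: {2,6,7}→1  {3,5,9}→1  {4,8,9}→1  {5,7,9}→3  {5,8,9}→2  {6,7,9}→3  {7,8,9}→3
  4 left: {1,4,8,9}→1  {2,6,7,9}→4  {3,5,7,9}→4  {3,5,8,9}→3  {4,5,8,9}→3  {4,7,8,9}→4  {5,6,7,9}→6  {5,7,8,9}→8  {6,7,8,9}→6
  5 left: {0,1,4,8,9}→1  {1,4,5,8,9}→4  {1,4,7,8,9}→5  {2,5,6,7,9}→10  {2,6,7,8,9}→10  {3,4,5,8,9}→6  {3,5,6,7,9}→10  {3,5,7,8,9}→15  {4,5,7,8,9}→15  {4,6,7,8,9}→10  {5,6,7,8,9}→20
  6 left: {0,1,4,5,8,9}→5  {0,1,4,7,8,9}→6  {1,3,4,5,8,9}→10  {1,4,5,7,8,9}→24  {1,4,6,7,8,9}→15  {2,3,5,6,7,9}→20  {2,4,6,7,8,9}→20  {2,5,6,7,8,9}→40  {3,4,5,7,8,9}→36  {3,5,6,7,8,9}→45  {4,5,6,7,8,9}→45
  7 left: {0,1,3,4,5,8,9}→15  {0,1,4,5,7,8,9}→35  {0,1,4,6,7,8,9}→21  {1,2,4,6,7,8,9}→35  {1,3,4,5,7,8,9}→70  {1,4,5,6,7,8,9}→84  {2,3,5,6,7,8,9}→105  {2,4,5,6,7,8,9}→105  {3,4,5,6,7,8,9}→126
  8 left: {0,1,2,4,6,7,8,9}→56  {0,1,3,4,5,7,8,9}→120  {0,1,4,5,6,7,8,9}→140  {1,2,4,5,6,7,8,9}→224  {1,3,4,5,6,7,8,9}→280  {2,3,4,5,6,7,8,9}→336
  placing 0:x first → 840 extensions
  placing 2:b first → 540 extensions
  placing 3:a first → 420 extensions
total linear extensions = 1800

1800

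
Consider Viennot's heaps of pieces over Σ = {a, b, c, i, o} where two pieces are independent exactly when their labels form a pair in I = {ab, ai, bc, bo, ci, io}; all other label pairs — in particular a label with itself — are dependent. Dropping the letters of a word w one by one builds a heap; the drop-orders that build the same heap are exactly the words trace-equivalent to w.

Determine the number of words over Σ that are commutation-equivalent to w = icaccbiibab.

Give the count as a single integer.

462

#0=i has no predecessor
#1=c has no predecessor
#2=a depends on [1:c]
#3=c depends on [2:a]
#4=c depends on [3:c]
#5=b depends on [0:i]
#6=i depends on [5:b]
#7=i depends on [6:i]
#8=b depends on [7:i]
#9=a depends on [4:c]
#10=b depends on [8:b]
sources: [0:i, 1:c]
N(rest) = Σ N(rest − s) over sources s of rest; N(one piece) = 1:
  size 1 → [9]=1  [10]=1
  size 2 → [4,9]=1  [8,10]=1  [9,10]=2
  size 3 → [3,4,9]=1  [4,9,10]=3  [7,8,10]=1  [8,9,10]=3
  size 4 → [2,3,4,9]=1  [3,4,9,10]=4  [4,8,9,10]=6  [6,7,8,10]=1  [7,8,9,10]=4
  size 5 → [1,2,3,4,9]=1  [2,3,4,9,10]=5  [3,4,8,9,10]=10  [4,7,8,9,10]=10  [5,6,7,8,10]=1  [6,7,8,9,10]=5
  size 6 → [0,5,6,7,8,10]=1  [1,2,3,4,9,10]=6  [2,3,4,8,9,10]=15  [3,4,7,8,9,10]=20  [4,6,7,8,9,10]=15  [5,6,7,8,9,10]=6
  size 7 → [0,5,6,7,8,9,10]=7  [1,2,3,4,8,9,10]=21  [2,3,4,7,8,9,10]=35  [3,4,6,7,8,9,10]=35  [4,5,6,7,8,9,10]=21
  size 8 → [0,4,5,6,7,8,9,10]=28  [1,2,3,4,7,8,9,10]=56  [2,3,4,6,7,8,9,10]=70  [3,4,5,6,7,8,9,10]=56
  size 9 → [0,3,4,5,6,7,8,9,10]=84  [1,2,3,4,6,7,8,9,10]=126  [2,3,4,5,6,7,8,9,10]=126
  first=0(i) contributes 252
  first=1(c) contributes 210
|[w]| = 462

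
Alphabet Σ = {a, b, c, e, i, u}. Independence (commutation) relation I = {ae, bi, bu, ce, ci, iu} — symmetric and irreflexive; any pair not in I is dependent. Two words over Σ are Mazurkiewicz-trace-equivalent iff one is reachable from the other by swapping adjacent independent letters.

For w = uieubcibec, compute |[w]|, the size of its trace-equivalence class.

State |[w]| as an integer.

44

piece 0:u — minimal
piece 1:i — minimal
piece 2:e rests on {0:u, 1:i}
piece 3:u rests on {2:e}
piece 4:b rests on {2:e}
piece 5:c rests on {3:u, 4:b}
piece 6:i rests on {2:e}
piece 7:b rests on {5:c}
piece 8:e rests on {6:i, 7:b}
piece 9:c rests on {7:b}
minimal pieces: {0:u, 1:i}
ways to finish when only these pieces remain (= sum over removing one remaining piece with nothing left below it):
  1 left: {8}→1  {9}→1
  2 left: {6,8}→1  {8,9}→2
  3 left: {6,8,9}→3  {7,8,9}→2
  4 left: {5,7,8,9}→2  {6,7,8,9}→5
  5 left: {3,5,7,8,9}→2  {4,5,7,8,9}→2  {5,6,7,8,9}→7
  6 left: {3,4,5,7,8,9}→4  {3,5,6,7,8,9}→9  {4,5,6,7,8,9}→9
  7 left: {3,4,5,6,7,8,9}→22
  8 left: {2,3,4,5,6,7,8,9}→22
  placing 0:u first → 22 extensions
  placing 1:i first → 22 extensions
total linear extensions = 44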